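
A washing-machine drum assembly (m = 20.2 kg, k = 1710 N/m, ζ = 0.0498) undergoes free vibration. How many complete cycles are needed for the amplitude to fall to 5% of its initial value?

Logarithmic decrement δ = 2πζ/√(1 − ζ²) = 2π × 0.04980/√(1 − 0.00248) = 0.3133.
x_n/x₀ = e^(−nδ) ≤ 0.05; take ln: n ≥ ln(1/0.05)/δ = 2.996/0.3133 = 9.562.
So 10 complete cycles are required.

10 cycles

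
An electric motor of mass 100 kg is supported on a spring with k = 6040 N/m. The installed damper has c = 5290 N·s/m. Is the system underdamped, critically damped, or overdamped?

c_c = 2√(k·m) = 1554 N·s/m; ζ = c/c_c = 5290/1554 = 3.40.
Since ζ > 1 the system is overdamped.

overdamped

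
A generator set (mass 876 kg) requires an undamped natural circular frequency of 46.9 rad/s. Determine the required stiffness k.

k = m·ω_n² = 876 × 46.90² = 876 × 2200 = 1927000 N/m.

1930000 N/m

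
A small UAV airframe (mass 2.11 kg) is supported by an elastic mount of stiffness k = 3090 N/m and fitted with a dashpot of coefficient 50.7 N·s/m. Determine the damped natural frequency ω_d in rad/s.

ω_n = √(k/m) = √(3090/2.11) = 38.27 rad/s.
Critical damping c_c = 2√(k·m) = 2√(3090 × 2.11) = 161.5 N·s/m, so ζ = c/c_c = 50.7/161.5 = 0.3139.
ω_d = ω_n√(1 − ζ²) = 38.27 × √(1 − 0.0986) = 36.33 rad/s.

36.3 rad/s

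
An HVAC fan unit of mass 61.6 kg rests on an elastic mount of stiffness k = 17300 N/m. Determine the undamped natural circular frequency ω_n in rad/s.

16.8 rad/s

ω_n = √(k/m) = √(17300/61.6) = √280.8 = 16.76 rad/s.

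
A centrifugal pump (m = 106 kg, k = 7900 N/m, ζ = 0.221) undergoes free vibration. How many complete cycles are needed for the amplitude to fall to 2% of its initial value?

Logarithmic decrement δ = 2πζ/√(1 − ζ²) = 2π × 0.2210/√(1 − 0.0488) = 1.424.
x_n/x₀ = e^(−nδ) ≤ 0.02; take ln: n ≥ ln(1/0.02)/δ = 3.912/1.424 = 2.748.
So 3 complete cycles are required.

3 cycles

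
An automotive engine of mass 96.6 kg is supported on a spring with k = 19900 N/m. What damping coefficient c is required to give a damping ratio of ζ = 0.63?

c_c = 2√(k·m) = 2√(19900 × 96.6) = 2773 N·s/m.
c = ζ·c_c = 0.63 × 2773 = 1747 N·s/m.

1750 N·s/m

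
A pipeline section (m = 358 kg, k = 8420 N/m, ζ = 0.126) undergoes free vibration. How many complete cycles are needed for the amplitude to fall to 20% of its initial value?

3 cycles

Logarithmic decrement δ = 2πζ/√(1 − ζ²) = 2π × 0.1260/√(1 − 0.0159) = 0.7980.
x_n/x₀ = e^(−nδ) ≤ 0.2; take ln: n ≥ ln(1/0.2)/δ = 1.609/0.7980 = 2.017.
So 3 complete cycles are required.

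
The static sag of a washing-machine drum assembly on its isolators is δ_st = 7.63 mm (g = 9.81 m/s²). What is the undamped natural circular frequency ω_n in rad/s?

35.9 rad/s

ω_n = √(g/δ_st) = √(9.81/0.00763) = √1286 = 35.86 rad/s.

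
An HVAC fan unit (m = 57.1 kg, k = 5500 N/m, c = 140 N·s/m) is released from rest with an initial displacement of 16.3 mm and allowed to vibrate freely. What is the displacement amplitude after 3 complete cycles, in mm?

1.52 mm

ζ = c/(2√(km)) = 140/(2√(5500 × 57.1)) = 140/1121 = 0.1249.
Logarithmic decrement δ = 2πζ/√(1 − ζ²) = 2π × 0.1249/√(1 − 0.0156) = 0.7910.
After n cycles, x_n/x₀ = e^(−nδ), so x_3 = 16.3 × e^(−3 × 0.7910) = 16.3 × 0.09319 = 1.519 mm.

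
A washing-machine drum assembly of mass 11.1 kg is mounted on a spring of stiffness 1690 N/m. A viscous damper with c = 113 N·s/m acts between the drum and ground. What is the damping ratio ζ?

ω_n = √(k/m) = √(1690/11.1) = 12.34 rad/s.
Critical damping c_c = 2√(k·m) = 2√(1690 × 11.1) = 273.9 N·s/m, so ζ = c/c_c = 113/273.9 = 0.4125.

0.413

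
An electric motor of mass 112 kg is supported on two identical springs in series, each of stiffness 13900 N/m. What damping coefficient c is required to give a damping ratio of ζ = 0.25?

441 N·s/m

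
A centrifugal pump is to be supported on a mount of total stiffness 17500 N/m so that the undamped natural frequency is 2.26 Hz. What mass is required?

ω_n = 2πf_n = 2π × 2.26 = 14.20 rad/s.
m = k/ω_n² = 17500/14.20² = 17500/201.6 = 86.79 kg.

86.8 kg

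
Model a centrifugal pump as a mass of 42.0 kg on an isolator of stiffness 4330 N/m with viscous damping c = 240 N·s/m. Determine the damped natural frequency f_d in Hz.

1.55 Hz

ω_n = √(k/m) = √(4330/42.0) = 10.15 rad/s.
Critical damping c_c = 2√(k·m) = 2√(4330 × 42.0) = 852.9 N·s/m, so ζ = c/c_c = 240/852.9 = 0.2814.
ω_d = ω_n√(1 − ζ²) = 10.15 × √(1 − 0.0792) = 9.743 rad/s.
f_d = ω_d/(2π) = 1.551 Hz.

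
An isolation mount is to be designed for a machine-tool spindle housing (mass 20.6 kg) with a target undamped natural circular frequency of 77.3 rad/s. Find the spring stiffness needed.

k = m·ω_n² = 20.6 × 77.30² = 20.6 × 5975 = 123100 N/m.

123000 N/m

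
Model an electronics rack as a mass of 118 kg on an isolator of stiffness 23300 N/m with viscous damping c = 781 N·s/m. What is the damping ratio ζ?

ω_n = √(k/m) = √(23300/118) = 14.05 rad/s.
Critical damping c_c = 2√(k·m) = 2√(23300 × 118) = 3316 N·s/m, so ζ = c/c_c = 781/3316 = 0.2355.

0.236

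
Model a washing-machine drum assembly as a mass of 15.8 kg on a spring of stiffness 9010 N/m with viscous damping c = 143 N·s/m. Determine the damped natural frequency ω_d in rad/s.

ω_n = √(k/m) = √(9010/15.8) = 23.88 rad/s.
Critical damping c_c = 2√(k·m) = 2√(9010 × 15.8) = 754.6 N·s/m, so ζ = c/c_c = 143/754.6 = 0.1895.
ω_d = ω_n√(1 − ζ²) = 23.88 × √(1 − 0.0359) = 23.45 rad/s.

23.4 rad/s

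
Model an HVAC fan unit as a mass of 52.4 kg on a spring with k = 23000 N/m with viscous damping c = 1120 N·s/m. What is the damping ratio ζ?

ω_n = √(k/m) = √(23000/52.4) = 20.95 rad/s.
Critical damping c_c = 2√(k·m) = 2√(23000 × 52.4) = 2196 N·s/m, so ζ = c/c_c = 1120/2196 = 0.5101.

0.510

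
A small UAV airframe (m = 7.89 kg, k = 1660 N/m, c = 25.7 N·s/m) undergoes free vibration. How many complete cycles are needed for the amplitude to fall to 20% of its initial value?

3 cycles

ζ = c/(2√(km)) = 25.7/(2√(1660 × 7.89)) = 25.7/228.9 = 0.1123.
Logarithmic decrement δ = 2πζ/√(1 − ζ²) = 2π × 0.1123/√(1 − 0.0126) = 0.7100.
x_n/x₀ = e^(−nδ) ≤ 0.2; take ln: n ≥ ln(1/0.2)/δ = 1.609/0.7100 = 2.267.
So 3 complete cycles are required.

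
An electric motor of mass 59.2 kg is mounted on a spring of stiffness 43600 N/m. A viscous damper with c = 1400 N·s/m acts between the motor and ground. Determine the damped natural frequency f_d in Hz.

3.89 Hz

ω_n = √(k/m) = √(43600/59.2) = 27.14 rad/s.
Critical damping c_c = 2√(k·m) = 2√(43600 × 59.2) = 3213 N·s/m, so ζ = c/c_c = 1400/3213 = 0.4357.
ω_d = ω_n√(1 − ζ²) = 27.14 × √(1 − 0.190) = 24.43 rad/s.
f_d = ω_d/(2π) = 3.888 Hz.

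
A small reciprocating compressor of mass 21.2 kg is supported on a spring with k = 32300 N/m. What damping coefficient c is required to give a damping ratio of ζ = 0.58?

c_c = 2√(k·m) = 2√(32300 × 21.2) = 1655 N·s/m.
c = ζ·c_c = 0.58 × 1655 = 959.9 N·s/m.

960 N·s/m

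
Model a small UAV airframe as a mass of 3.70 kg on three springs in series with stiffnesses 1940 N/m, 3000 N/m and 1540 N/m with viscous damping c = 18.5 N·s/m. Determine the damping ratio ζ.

0.186

Series springs: 1/k_eq = 1/1940 + 1/3000 + 1/1540 = 0.001498, so k_eq = 667.5 N/m.
ω_n = √(k_eq/m) = √(667.5/3.70) = 13.43 rad/s.
Critical damping c_c = 2√(k_eq·m) = 2√(667.5 × 3.70) = 99.39 N·s/m, so ζ = c/c_c = 18.5/99.39 = 0.1861.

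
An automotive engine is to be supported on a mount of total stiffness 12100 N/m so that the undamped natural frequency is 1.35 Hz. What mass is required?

168 kg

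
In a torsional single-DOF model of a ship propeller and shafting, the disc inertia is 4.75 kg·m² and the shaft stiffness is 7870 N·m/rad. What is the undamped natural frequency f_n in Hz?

ω_n = √(k_t/J) = √(7870/4.75) = √1657 = 40.70 rad/s.
f_n = ω_n/(2π) = 40.70/6.283 = 6.478 Hz.

6.48 Hz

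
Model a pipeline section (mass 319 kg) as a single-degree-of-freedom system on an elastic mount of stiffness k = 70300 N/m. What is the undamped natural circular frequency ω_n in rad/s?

ω_n = √(k/m) = √(70300/319) = √220.4 = 14.85 rad/s.

14.8 rad/s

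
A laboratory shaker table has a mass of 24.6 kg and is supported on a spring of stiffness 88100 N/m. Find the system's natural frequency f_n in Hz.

ω_n = √(k/m) = √(88100/24.6) = √3581 = 59.84 rad/s.
f_n = ω_n/(2π) = 59.84/6.283 = 9.524 Hz.

9.52 Hz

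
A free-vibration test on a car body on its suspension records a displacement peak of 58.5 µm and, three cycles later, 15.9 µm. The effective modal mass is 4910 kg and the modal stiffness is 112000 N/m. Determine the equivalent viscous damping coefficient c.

3230 N·s/m

Logarithmic decrement δ = (1/n)·ln(x₀/x_n) = (1/3)·ln(58.5/15.9) = (1/3)·ln(3.679) = 0.4342.
ζ = δ/√(4π² + δ²) = 0.4342/√(39.48 + 0.189) = 0.4342/6.298 = 0.06895.
c = ζ · 2√(km) = 0.06895 × 2√(112000 × 4910) = 0.06895 × 46900 = 3234 N·s/m.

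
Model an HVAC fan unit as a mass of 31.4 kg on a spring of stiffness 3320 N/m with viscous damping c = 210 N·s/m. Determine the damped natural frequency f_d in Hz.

1.55 Hz

ω_n = √(k/m) = √(3320/31.4) = 10.28 rad/s.
Critical damping c_c = 2√(k·m) = 2√(3320 × 31.4) = 645.7 N·s/m, so ζ = c/c_c = 210/645.7 = 0.3252.
ω_d = ω_n√(1 − ζ²) = 10.28 × √(1 − 0.106) = 9.724 rad/s.
f_d = ω_d/(2π) = 1.548 Hz.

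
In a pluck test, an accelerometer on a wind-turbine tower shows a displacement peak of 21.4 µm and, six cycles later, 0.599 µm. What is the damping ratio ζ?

0.0944

Logarithmic decrement δ = (1/n)·ln(x₀/x_n) = (1/6)·ln(21.4/0.599) = (1/6)·ln(35.73) = 0.5960.
ζ = δ/√(4π² + δ²) = 0.5960/√(39.48 + 0.355) = 0.5960/6.311 = 0.09443.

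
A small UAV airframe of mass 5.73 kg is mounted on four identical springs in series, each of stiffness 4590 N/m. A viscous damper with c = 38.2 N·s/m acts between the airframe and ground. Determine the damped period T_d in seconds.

0.457 s

Series springs: 1/k_eq = 4/4590, so k_eq = 4590/4 = 1148 N/m.
ω_n = √(k_eq/m) = √(1148/5.73) = 14.15 rad/s.
Critical damping c_c = 2√(k_eq·m) = 2√(1148 × 5.73) = 162.2 N·s/m, so ζ = c/c_c = 38.2/162.2 = 0.2355.
ω_d = ω_n√(1 − ζ²) = 14.15 × √(1 − 0.0555) = 13.75 rad/s.
T_d = 2π/ω_d = 0.4569 s.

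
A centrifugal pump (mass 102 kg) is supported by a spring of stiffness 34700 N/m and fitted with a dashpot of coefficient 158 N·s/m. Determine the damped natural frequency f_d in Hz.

ω_n = √(k/m) = √(34700/102) = 18.44 rad/s.
Critical damping c_c = 2√(k·m) = 2√(34700 × 102) = 3763 N·s/m, so ζ = c/c_c = 158/3763 = 0.04199.
ω_d = ω_n√(1 − ζ²) = 18.44 × √(1 − 0.00176) = 18.43 rad/s.
f_d = ω_d/(2π) = 2.933 Hz.

2.93 Hz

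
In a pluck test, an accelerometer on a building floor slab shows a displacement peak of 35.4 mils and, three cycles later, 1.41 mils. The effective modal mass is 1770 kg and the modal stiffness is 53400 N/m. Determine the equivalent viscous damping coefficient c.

3280 N·s/m

Logarithmic decrement δ = (1/n)·ln(x₀/x_n) = (1/3)·ln(35.4/1.41) = (1/3)·ln(25.11) = 1.074.
ζ = δ/√(4π² + δ²) = 1.074/√(39.48 + 1.15) = 1.074/6.374 = 0.1685.
c = ζ · 2√(km) = 0.1685 × 2√(53400 × 1770) = 0.1685 × 19440 = 3277 N·s/m.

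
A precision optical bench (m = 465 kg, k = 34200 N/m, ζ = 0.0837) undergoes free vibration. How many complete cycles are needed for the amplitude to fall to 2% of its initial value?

8 cycles

Logarithmic decrement δ = 2πζ/√(1 − ζ²) = 2π × 0.08370/√(1 − 0.00701) = 0.5278.
x_n/x₀ = e^(−nδ) ≤ 0.02; take ln: n ≥ ln(1/0.02)/δ = 3.912/0.5278 = 7.413.
So 8 complete cycles are required.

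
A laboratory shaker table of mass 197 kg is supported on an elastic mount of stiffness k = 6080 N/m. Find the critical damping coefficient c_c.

c_c = 2√(k·m) = 2√(6080 × 197) = 2 × 1094 = 2189 N·s/m.

2190 N·s/m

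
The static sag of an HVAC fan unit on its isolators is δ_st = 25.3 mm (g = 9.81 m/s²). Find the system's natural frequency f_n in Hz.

3.13 Hz

ω_n = √(g/δ_st) = √(9.81/0.0253) = √387.7 = 19.69 rad/s.
f_n = ω_n/(2π) = 19.69/6.283 = 3.134 Hz.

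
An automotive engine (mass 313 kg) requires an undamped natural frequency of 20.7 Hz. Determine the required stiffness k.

5290000 N/m

ω_n = 2πf_n = 2π × 20.7 = 130.1 rad/s.
k = m·ω_n² = 313 × 130.1² = 313 × 16920 = 5295000 N/m.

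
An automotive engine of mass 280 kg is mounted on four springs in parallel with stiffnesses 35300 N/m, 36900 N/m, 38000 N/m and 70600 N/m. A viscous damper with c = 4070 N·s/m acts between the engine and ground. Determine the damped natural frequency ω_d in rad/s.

Parallel springs add: k_eq = 35300 + 36900 + 38000 + 70600 = 180800 N/m.
ω_n = √(k_eq/m) = √(180800/280) = 25.41 rad/s.
Critical damping c_c = 2√(k_eq·m) = 2√(180800 × 280) = 14230 N·s/m, so ζ = c/c_c = 4070/14230 = 0.2860.
ω_d = ω_n√(1 − ζ²) = 25.41 × √(1 − 0.0818) = 24.35 rad/s.

24.3 rad/s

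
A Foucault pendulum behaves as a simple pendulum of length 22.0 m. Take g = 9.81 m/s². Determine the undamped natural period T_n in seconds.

9.41 s

For a simple pendulum ω_n = √(g/L) = √(9.81/22.0) = √0.4459 = 0.6678 rad/s.
T_n = 2π/ω_n = 6.283/0.6678 = 9.409 s.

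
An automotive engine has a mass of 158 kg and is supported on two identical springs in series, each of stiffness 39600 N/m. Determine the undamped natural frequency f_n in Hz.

1.78 Hz

Series springs: 1/k_eq = 2/39600, so k_eq = 39600/2 = 19800 N/m.
ω_n = √(k_eq/m) = √(19800/158) = √125.3 = 11.19 rad/s.
f_n = ω_n/(2π) = 11.19/6.283 = 1.782 Hz.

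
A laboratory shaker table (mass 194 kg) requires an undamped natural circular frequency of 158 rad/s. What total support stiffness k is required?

k = m·ω_n² = 194 × 158.0² = 194 × 24960 = 4843000 N/m.

4840000 N/m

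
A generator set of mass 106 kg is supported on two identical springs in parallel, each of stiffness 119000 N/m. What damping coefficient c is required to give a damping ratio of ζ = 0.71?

Parallel springs add: k_eq = 2 × 119000 = 238000 N/m.
c_c = 2√(k_eq·m) = 2√(238000 × 106) = 10050 N·s/m.
c = ζ·c_c = 0.71 × 10050 = 7132 N·s/m.

7130 N·s/m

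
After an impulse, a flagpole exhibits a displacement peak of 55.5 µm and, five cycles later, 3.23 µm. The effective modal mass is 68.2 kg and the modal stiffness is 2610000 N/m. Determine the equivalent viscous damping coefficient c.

Logarithmic decrement δ = (1/n)·ln(x₀/x_n) = (1/5)·ln(55.5/3.23) = (1/5)·ln(17.18) = 0.5688.
ζ = δ/√(4π² + δ²) = 0.5688/√(39.48 + 0.324) = 0.5688/6.309 = 0.09016.
c = ζ · 2√(km) = 0.09016 × 2√(2610000 × 68.2) = 0.09016 × 26680 = 2406 N·s/m.

2410 N·s/m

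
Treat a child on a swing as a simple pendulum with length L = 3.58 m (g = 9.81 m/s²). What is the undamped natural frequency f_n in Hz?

0.263 Hz

For a simple pendulum ω_n = √(g/L) = √(9.81/3.58) = √2.740 = 1.655 rad/s.
f_n = ω_n/(2π) = 1.655/6.283 = 0.2635 Hz.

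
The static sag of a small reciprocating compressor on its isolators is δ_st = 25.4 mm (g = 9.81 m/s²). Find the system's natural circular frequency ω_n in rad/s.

19.7 rad/s

ω_n = √(g/δ_st) = √(9.81/0.0254) = √386.2 = 19.65 rad/s.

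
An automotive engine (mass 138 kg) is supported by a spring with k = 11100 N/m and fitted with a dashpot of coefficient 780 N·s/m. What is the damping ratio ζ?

0.315

ω_n = √(k/m) = √(11100/138) = 8.969 rad/s.
Critical damping c_c = 2√(k·m) = 2√(11100 × 138) = 2475 N·s/m, so ζ = c/c_c = 780/2475 = 0.3151.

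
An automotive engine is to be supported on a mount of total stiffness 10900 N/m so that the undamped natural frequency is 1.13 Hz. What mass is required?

ω_n = 2πf_n = 2π × 1.13 = 7.100 rad/s.
m = k/ω_n² = 10900/7.100² = 10900/50.41 = 216.2 kg.

216 kg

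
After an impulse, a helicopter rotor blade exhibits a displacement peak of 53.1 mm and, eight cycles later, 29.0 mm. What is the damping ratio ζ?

0.0120

Logarithmic decrement δ = (1/n)·ln(x₀/x_n) = (1/8)·ln(53.1/29.0) = (1/8)·ln(1.831) = 0.07561.
ζ = δ/√(4π² + δ²) = 0.07561/√(39.48 + 0.00572) = 0.07561/6.284 = 0.01203.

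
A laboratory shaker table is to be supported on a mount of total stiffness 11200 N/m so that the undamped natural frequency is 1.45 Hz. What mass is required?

ω_n = 2πf_n = 2π × 1.45 = 9.111 rad/s.
m = k/ω_n² = 11200/9.111² = 11200/83.00 = 134.9 kg.

135 kg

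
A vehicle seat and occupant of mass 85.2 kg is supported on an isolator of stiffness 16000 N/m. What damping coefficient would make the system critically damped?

2340 N·s/m

c_c = 2√(k·m) = 2√(16000 × 85.2) = 2 × 1168 = 2335 N·s/m.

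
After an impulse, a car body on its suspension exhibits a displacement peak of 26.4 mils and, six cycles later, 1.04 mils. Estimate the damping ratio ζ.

0.0855

Logarithmic decrement δ = (1/n)·ln(x₀/x_n) = (1/6)·ln(26.4/1.04) = (1/6)·ln(25.38) = 0.5390.
ζ = δ/√(4π² + δ²) = 0.5390/√(39.48 + 0.291) = 0.5390/6.306 = 0.08547.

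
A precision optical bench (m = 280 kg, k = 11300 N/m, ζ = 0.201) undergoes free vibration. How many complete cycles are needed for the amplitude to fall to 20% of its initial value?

2 cycles

Logarithmic decrement δ = 2πζ/√(1 − ζ²) = 2π × 0.2010/√(1 − 0.0404) = 1.289.
x_n/x₀ = e^(−nδ) ≤ 0.2; take ln: n ≥ ln(1/0.2)/δ = 1.609/1.289 = 1.248.
So 2 complete cycles are required.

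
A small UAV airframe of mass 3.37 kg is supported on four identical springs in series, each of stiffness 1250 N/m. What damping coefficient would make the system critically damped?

64.9 N·s/m

Series springs: 1/k_eq = 4/1250, so k_eq = 1250/4 = 312.5 N/m.
c_c = 2√(k_eq·m) = 2√(312.5 × 3.37) = 2 × 32.45 = 64.90 N·s/m.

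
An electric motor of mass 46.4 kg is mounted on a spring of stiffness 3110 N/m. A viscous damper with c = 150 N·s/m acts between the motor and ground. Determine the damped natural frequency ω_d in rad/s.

ω_n = √(k/m) = √(3110/46.4) = 8.187 rad/s.
Critical damping c_c = 2√(k·m) = 2√(3110 × 46.4) = 759.7 N·s/m, so ζ = c/c_c = 150/759.7 = 0.1974.
ω_d = ω_n√(1 − ζ²) = 8.187 × √(1 − 0.0390) = 8.026 rad/s.

8.03 rad/s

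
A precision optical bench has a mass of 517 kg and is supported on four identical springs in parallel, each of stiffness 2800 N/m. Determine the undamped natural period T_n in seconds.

1.35 s

Parallel springs add: k_eq = 4 × 2800 = 11200 N/m.
ω_n = √(k_eq/m) = √(11200/517) = √21.66 = 4.654 rad/s.
T_n = 2π/ω_n = 6.283/4.654 = 1.350 s.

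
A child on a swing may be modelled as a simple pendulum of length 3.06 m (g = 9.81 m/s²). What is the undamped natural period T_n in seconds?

3.51 s

For a simple pendulum ω_n = √(g/L) = √(9.81/3.06) = √3.206 = 1.790 rad/s.
T_n = 2π/ω_n = 6.283/1.790 = 3.509 s.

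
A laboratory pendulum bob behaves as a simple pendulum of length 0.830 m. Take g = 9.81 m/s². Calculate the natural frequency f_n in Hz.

0.547 Hz

For a simple pendulum ω_n = √(g/L) = √(9.81/0.830) = √11.82 = 3.438 rad/s.
f_n = ω_n/(2π) = 3.438/6.283 = 0.5472 Hz.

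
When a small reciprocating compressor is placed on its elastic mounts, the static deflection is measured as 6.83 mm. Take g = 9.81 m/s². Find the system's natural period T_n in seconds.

ω_n = √(g/δ_st) = √(9.81/0.00683) = √1436 = 37.90 rad/s.
T_n = 2π/ω_n = 6.283/37.90 = 0.1658 s.

0.166 s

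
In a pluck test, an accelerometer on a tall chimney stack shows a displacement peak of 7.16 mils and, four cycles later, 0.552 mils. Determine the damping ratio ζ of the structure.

Logarithmic decrement δ = (1/n)·ln(x₀/x_n) = (1/4)·ln(7.16/0.552) = (1/4)·ln(12.97) = 0.6407.
ζ = δ/√(4π² + δ²) = 0.6407/√(39.48 + 0.410) = 0.6407/6.316 = 0.1014.

0.101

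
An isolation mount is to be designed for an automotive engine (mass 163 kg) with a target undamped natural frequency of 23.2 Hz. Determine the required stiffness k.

ω_n = 2πf_n = 2π × 23.2 = 145.8 rad/s.
k = m·ω_n² = 163 × 145.8² = 163 × 21250 = 3464000 N/m.

3460000 N/m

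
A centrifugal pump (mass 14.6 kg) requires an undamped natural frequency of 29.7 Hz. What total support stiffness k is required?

508000 N/m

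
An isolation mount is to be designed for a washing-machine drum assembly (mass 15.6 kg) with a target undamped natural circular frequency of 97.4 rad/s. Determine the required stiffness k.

148000 N/m

k = m·ω_n² = 15.6 × 97.40² = 15.6 × 9487 = 148000 N/m.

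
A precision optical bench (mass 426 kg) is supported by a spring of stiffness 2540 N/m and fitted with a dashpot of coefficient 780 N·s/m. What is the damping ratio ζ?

0.375

ω_n = √(k/m) = √(2540/426) = 2.442 rad/s.
Critical damping c_c = 2√(k·m) = 2√(2540 × 426) = 2080 N·s/m, so ζ = c/c_c = 780/2080 = 0.3749.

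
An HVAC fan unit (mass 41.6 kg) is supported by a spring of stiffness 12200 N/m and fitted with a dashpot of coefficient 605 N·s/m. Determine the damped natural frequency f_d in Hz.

ω_n = √(k/m) = √(12200/41.6) = 17.13 rad/s.
Critical damping c_c = 2√(k·m) = 2√(12200 × 41.6) = 1425 N·s/m, so ζ = c/c_c = 605/1425 = 0.4246.
ω_d = ω_n√(1 − ζ²) = 17.13 × √(1 − 0.180) = 15.50 rad/s.
f_d = ω_d/(2π) = 2.468 Hz.

2.47 Hz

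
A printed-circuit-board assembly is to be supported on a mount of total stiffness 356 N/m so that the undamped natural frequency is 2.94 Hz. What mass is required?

ω_n = 2πf_n = 2π × 2.94 = 18.47 rad/s.
m = k/ω_n² = 356/18.47² = 356/341.2 = 1.043 kg.

1.04 kg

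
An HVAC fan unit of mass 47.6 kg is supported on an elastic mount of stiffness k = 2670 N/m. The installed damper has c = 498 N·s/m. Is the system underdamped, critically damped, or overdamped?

underdamped

c_c = 2√(k·m) = 713.0 N·s/m; ζ = c/c_c = 498/713.0 = 0.698.
Since ζ < 1 the system is underdamped.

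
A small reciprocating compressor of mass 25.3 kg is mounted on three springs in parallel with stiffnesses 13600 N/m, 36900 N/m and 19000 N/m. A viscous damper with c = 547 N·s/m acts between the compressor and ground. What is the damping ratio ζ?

0.206

Parallel springs add: k_eq = 13600 + 36900 + 19000 = 69500 N/m.
ω_n = √(k_eq/m) = √(69500/25.3) = 52.41 rad/s.
Critical damping c_c = 2√(k_eq·m) = 2√(69500 × 25.3) = 2652 N·s/m, so ζ = c/c_c = 547/2652 = 0.2063.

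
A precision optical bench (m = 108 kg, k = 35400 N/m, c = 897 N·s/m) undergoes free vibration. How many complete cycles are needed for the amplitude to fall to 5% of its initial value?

3 cycles

ζ = c/(2√(km)) = 897/(2√(35400 × 108)) = 897/3911 = 0.2294.
Logarithmic decrement δ = 2πζ/√(1 − ζ²) = 2π × 0.2294/√(1 − 0.0526) = 1.481.
x_n/x₀ = e^(−nδ) ≤ 0.05; take ln: n ≥ ln(1/0.05)/δ = 2.996/1.481 = 2.023.
So 3 complete cycles are required.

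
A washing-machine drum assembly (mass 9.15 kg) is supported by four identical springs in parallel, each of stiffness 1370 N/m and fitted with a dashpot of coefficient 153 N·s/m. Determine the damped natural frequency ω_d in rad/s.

23.0 rad/s

Parallel springs add: k_eq = 4 × 1370 = 5480 N/m.
ω_n = √(k_eq/m) = √(5480/9.15) = 24.47 rad/s.
Critical damping c_c = 2√(k_eq·m) = 2√(5480 × 9.15) = 447.8 N·s/m, so ζ = c/c_c = 153/447.8 = 0.3416.
ω_d = ω_n√(1 − ζ²) = 24.47 × √(1 − 0.117) = 23.00 rad/s.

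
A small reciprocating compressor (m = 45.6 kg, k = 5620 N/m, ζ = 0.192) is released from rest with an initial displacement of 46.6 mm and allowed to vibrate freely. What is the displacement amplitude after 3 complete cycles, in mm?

Logarithmic decrement δ = 2πζ/√(1 − ζ²) = 2π × 0.1920/√(1 − 0.0369) = 1.229.
After n cycles, x_n/x₀ = e^(−nδ), so x_3 = 46.6 × e^(−3 × 1.229) = 46.6 × 0.02503 = 1.166 mm.

1.17 mm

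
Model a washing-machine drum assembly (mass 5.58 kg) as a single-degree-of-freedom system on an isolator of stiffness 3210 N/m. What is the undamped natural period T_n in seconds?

0.262 s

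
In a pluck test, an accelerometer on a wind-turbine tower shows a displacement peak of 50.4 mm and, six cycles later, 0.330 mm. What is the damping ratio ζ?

Logarithmic decrement δ = (1/n)·ln(x₀/x_n) = (1/6)·ln(50.4/0.330) = (1/6)·ln(152.7) = 0.8381.
ζ = δ/√(4π² + δ²) = 0.8381/√(39.48 + 0.702) = 0.8381/6.339 = 0.1322.

0.132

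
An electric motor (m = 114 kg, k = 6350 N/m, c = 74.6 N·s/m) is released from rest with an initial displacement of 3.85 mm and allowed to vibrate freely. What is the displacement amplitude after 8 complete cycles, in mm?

0.424 mm

ζ = c/(2√(km)) = 74.6/(2√(6350 × 114)) = 74.6/1702 = 0.04384.
Logarithmic decrement δ = 2πζ/√(1 − ζ²) = 2π × 0.04384/√(1 − 0.00192) = 0.2757.
After n cycles, x_n/x₀ = e^(−nδ), so x_8 = 3.85 × e^(−8 × 0.2757) = 3.85 × 0.1102 = 0.4241 mm.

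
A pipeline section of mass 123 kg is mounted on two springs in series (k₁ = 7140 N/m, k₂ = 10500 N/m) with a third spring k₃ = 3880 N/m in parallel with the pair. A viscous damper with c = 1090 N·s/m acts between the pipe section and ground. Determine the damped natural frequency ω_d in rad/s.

6.82 rad/s

Series pair: k_s = k₁k₂/(k₁+k₂) = (7140)(10500)/(7140 + 10500) = 4250 N/m. In parallel with k₃: k_eq = 4250 + 3880 = 8130 N/m.
ω_n = √(k_eq/m) = √(8130/123) = 8.130 rad/s.
Critical damping c_c = 2√(k_eq·m) = 2√(8130 × 123) = 2000 N·s/m, so ζ = c/c_c = 1090/2000 = 0.5450.
ω_d = ω_n√(1 − ζ²) = 8.130 × √(1 − 0.297) = 6.817 rad/s.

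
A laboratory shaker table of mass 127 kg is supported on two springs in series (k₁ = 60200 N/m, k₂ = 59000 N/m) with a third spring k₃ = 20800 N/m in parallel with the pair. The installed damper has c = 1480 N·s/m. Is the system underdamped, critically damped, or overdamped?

Series pair: k_s = k₁k₂/(k₁+k₂) = (60200)(59000)/(60200 + 59000) = 29800 N/m. In parallel with k₃: k_eq = 29800 + 20800 = 50600 N/m.
c_c = 2√(k_eq·m) = 5070 N·s/m; ζ = c/c_c = 1480/5070 = 0.292.
Since ζ < 1 the system is underdamped.

underdamped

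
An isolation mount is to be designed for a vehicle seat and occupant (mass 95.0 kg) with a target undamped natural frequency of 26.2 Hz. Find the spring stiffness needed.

2570000 N/m

ω_n = 2πf_n = 2π × 26.2 = 164.6 rad/s.
k = m·ω_n² = 95.0 × 164.6² = 95.0 × 27100 = 2574000 N/m.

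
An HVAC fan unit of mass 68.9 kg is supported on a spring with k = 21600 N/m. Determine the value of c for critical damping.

2440 N·s/m

c_c = 2√(k·m) = 2√(21600 × 68.9) = 2 × 1220 = 2440 N·s/m.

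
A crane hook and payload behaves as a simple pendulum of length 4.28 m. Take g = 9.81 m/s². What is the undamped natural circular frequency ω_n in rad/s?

1.51 rad/s

For a simple pendulum ω_n = √(g/L) = √(9.81/4.28) = √2.292 = 1.514 rad/s.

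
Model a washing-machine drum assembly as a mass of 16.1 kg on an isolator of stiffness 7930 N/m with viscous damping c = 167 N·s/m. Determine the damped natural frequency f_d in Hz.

ω_n = √(k/m) = √(7930/16.1) = 22.19 rad/s.
Critical damping c_c = 2√(k·m) = 2√(7930 × 16.1) = 714.6 N·s/m, so ζ = c/c_c = 167/714.6 = 0.2337.
ω_d = ω_n√(1 − ζ²) = 22.19 × √(1 − 0.0546) = 21.58 rad/s.
f_d = ω_d/(2π) = 3.434 Hz.

3.43 Hz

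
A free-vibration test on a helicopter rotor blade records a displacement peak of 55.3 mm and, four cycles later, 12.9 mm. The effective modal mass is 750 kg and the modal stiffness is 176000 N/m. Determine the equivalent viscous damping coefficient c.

Logarithmic decrement δ = (1/n)·ln(x₀/x_n) = (1/4)·ln(55.3/12.9) = (1/4)·ln(4.287) = 0.3639.
ζ = δ/√(4π² + δ²) = 0.3639/√(39.48 + 0.132) = 0.3639/6.294 = 0.05782.
c = ζ · 2√(km) = 0.05782 × 2√(176000 × 750) = 0.05782 × 22980 = 1329 N·s/m.

1330 N·s/m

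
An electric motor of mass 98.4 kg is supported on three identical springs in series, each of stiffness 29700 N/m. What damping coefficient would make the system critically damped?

1970 N·s/m

Series springs: 1/k_eq = 3/29700, so k_eq = 29700/3 = 9900 N/m.
c_c = 2√(k_eq·m) = 2√(9900 × 98.4) = 2 × 987.0 = 1974 N·s/m.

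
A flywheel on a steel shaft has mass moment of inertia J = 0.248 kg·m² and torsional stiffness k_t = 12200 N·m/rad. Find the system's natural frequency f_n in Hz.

ω_n = √(k_t/J) = √(12200/0.248) = √49190 = 221.8 rad/s.
f_n = ω_n/(2π) = 221.8/6.283 = 35.30 Hz.

35.3 Hz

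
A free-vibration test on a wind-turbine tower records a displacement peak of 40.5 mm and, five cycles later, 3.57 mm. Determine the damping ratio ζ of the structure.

Logarithmic decrement δ = (1/n)·ln(x₀/x_n) = (1/5)·ln(40.5/3.57) = (1/5)·ln(11.34) = 0.4857.
ζ = δ/√(4π² + δ²) = 0.4857/√(39.48 + 0.236) = 0.4857/6.302 = 0.07708.

0.0771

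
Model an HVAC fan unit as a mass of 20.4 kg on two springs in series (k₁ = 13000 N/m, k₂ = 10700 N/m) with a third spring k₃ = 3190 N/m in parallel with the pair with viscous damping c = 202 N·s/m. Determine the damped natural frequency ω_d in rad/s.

Series pair: k_s = k₁k₂/(k₁+k₂) = (13000)(10700)/(13000 + 10700) = 5869 N/m. In parallel with k₃: k_eq = 5869 + 3190 = 9059 N/m.
ω_n = √(k_eq/m) = √(9059/20.4) = 21.07 rad/s.
Critical damping c_c = 2√(k_eq·m) = 2√(9059 × 20.4) = 859.8 N·s/m, so ζ = c/c_c = 202/859.8 = 0.2349.
ω_d = ω_n√(1 − ζ²) = 21.07 × √(1 − 0.0552) = 20.48 rad/s.

20.5 rad/s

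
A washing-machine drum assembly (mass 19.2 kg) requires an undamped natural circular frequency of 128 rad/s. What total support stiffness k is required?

k = m·ω_n² = 19.2 × 128.0² = 19.2 × 16380 = 314600 N/m.

315000 N/m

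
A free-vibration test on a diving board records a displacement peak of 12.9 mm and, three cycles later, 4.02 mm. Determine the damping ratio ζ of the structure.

0.0617

Logarithmic decrement δ = (1/n)·ln(x₀/x_n) = (1/3)·ln(12.9/4.02) = (1/3)·ln(3.209) = 0.3886.
ζ = δ/√(4π² + δ²) = 0.3886/√(39.48 + 0.151) = 0.3886/6.295 = 0.06174.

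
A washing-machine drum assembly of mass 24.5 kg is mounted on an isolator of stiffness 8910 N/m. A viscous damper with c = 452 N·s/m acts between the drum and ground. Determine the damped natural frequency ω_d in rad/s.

16.7 rad/s

ω_n = √(k/m) = √(8910/24.5) = 19.07 rad/s.
Critical damping c_c = 2√(k·m) = 2√(8910 × 24.5) = 934.4 N·s/m, so ζ = c/c_c = 452/934.4 = 0.4837.
ω_d = ω_n√(1 − ζ²) = 19.07 × √(1 − 0.234) = 16.69 rad/s.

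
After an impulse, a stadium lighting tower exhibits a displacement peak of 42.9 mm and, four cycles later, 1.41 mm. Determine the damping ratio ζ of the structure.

Logarithmic decrement δ = (1/n)·ln(x₀/x_n) = (1/4)·ln(42.9/1.41) = (1/4)·ln(30.43) = 0.8538.
ζ = δ/√(4π² + δ²) = 0.8538/√(39.48 + 0.729) = 0.8538/6.341 = 0.1347.

0.135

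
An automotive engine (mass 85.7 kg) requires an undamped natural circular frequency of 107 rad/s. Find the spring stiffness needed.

981000 N/m

k = m·ω_n² = 85.7 × 107.0² = 85.7 × 11450 = 981200 N/m.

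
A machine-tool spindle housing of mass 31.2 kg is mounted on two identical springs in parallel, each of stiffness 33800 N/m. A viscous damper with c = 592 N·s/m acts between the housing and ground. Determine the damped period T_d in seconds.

Parallel springs add: k_eq = 2 × 33800 = 67600 N/m.
ω_n = √(k_eq/m) = √(67600/31.2) = 46.55 rad/s.
Critical damping c_c = 2√(k_eq·m) = 2√(67600 × 31.2) = 2905 N·s/m, so ζ = c/c_c = 592/2905 = 0.2038.
ω_d = ω_n√(1 − ζ²) = 46.55 × √(1 − 0.0415) = 45.57 rad/s.
T_d = 2π/ω_d = 0.1379 s.

0.138 s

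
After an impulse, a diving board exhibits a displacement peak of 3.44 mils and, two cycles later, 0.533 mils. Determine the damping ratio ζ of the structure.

0.147

Logarithmic decrement δ = (1/n)·ln(x₀/x_n) = (1/2)·ln(3.44/0.533) = (1/2)·ln(6.454) = 0.9324.
ζ = δ/√(4π² + δ²) = 0.9324/√(39.48 + 0.869) = 0.9324/6.352 = 0.1468.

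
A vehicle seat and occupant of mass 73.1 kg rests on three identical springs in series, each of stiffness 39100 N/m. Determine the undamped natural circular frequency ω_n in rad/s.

Series springs: 1/k_eq = 3/39100, so k_eq = 39100/3 = 13030 N/m.
ω_n = √(k_eq/m) = √(13030/73.1) = √178.3 = 13.35 rad/s.

13.4 rad/s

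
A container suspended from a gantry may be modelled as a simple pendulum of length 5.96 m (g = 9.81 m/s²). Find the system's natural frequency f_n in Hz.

0.204 Hz

For a simple pendulum ω_n = √(g/L) = √(9.81/5.96) = √1.646 = 1.283 rad/s.
f_n = ω_n/(2π) = 1.283/6.283 = 0.2042 Hz.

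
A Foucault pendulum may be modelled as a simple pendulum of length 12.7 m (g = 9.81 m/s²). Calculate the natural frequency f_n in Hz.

For a simple pendulum ω_n = √(g/L) = √(9.81/12.7) = √0.7724 = 0.8789 rad/s.
f_n = ω_n/(2π) = 0.8789/6.283 = 0.1399 Hz.

0.140 Hz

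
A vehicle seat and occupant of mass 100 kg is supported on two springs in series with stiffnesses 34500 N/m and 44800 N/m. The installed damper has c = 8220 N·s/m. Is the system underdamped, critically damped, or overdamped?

overdamped

Series springs: 1/k_eq = 1/34500 + 1/44800 = 5.131×10^-5, so k_eq = 19490 N/m.
c_c = 2√(k_eq·m) = 2792 N·s/m; ζ = c/c_c = 8220/2792 = 2.94.
Since ζ > 1 the system is overdamped.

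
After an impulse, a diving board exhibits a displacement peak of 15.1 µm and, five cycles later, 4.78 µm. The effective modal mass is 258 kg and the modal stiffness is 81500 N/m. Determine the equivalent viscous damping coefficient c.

Logarithmic decrement δ = (1/n)·ln(x₀/x_n) = (1/5)·ln(15.1/4.78) = (1/5)·ln(3.159) = 0.2301.
ζ = δ/√(4π² + δ²) = 0.2301/√(39.48 + 0.0529) = 0.2301/6.287 = 0.03659.
c = ζ · 2√(km) = 0.03659 × 2√(81500 × 258) = 0.03659 × 9171 = 335.6 N·s/m.

336 N·s/m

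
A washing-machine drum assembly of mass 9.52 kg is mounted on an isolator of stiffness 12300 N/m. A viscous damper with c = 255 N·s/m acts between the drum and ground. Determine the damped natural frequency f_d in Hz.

ω_n = √(k/m) = √(12300/9.52) = 35.94 rad/s.
Critical damping c_c = 2√(k·m) = 2√(12300 × 9.52) = 684.4 N·s/m, so ζ = c/c_c = 255/684.4 = 0.3726.
ω_d = ω_n√(1 − ζ²) = 35.94 × √(1 − 0.139) = 33.36 rad/s.
f_d = ω_d/(2π) = 5.309 Hz.

5.31 Hz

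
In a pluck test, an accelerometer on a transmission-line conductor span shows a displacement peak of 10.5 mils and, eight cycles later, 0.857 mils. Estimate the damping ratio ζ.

0.0498

Logarithmic decrement δ = (1/n)·ln(x₀/x_n) = (1/8)·ln(10.5/0.857) = (1/8)·ln(12.25) = 0.3132.
ζ = δ/√(4π² + δ²) = 0.3132/√(39.48 + 0.0981) = 0.3132/6.291 = 0.04979.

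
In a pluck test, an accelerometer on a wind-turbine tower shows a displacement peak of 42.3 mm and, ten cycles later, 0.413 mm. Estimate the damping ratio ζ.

Logarithmic decrement δ = (1/n)·ln(x₀/x_n) = (1/10)·ln(42.3/0.413) = (1/10)·ln(102.4) = 0.4629.
ζ = δ/√(4π² + δ²) = 0.4629/√(39.48 + 0.214) = 0.4629/6.300 = 0.07348.

0.0735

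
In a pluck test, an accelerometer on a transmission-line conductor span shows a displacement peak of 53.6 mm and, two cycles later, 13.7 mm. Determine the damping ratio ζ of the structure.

0.108

Logarithmic decrement δ = (1/n)·ln(x₀/x_n) = (1/2)·ln(53.6/13.7) = (1/2)·ln(3.912) = 0.6821.
ζ = δ/√(4π² + δ²) = 0.6821/√(39.48 + 0.465) = 0.6821/6.320 = 0.1079.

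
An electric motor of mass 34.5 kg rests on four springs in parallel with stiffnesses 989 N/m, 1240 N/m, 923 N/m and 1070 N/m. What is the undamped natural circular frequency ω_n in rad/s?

Parallel springs add: k_eq = 989 + 1240 + 923 + 1070 = 4222 N/m.
ω_n = √(k_eq/m) = √(4222/34.5) = √122.4 = 11.06 rad/s.

11.1 rad/s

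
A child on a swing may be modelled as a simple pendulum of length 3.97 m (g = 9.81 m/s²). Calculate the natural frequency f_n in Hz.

For a simple pendulum ω_n = √(g/L) = √(9.81/3.97) = √2.471 = 1.572 rad/s.
f_n = ω_n/(2π) = 1.572/6.283 = 0.2502 Hz.

0.250 Hz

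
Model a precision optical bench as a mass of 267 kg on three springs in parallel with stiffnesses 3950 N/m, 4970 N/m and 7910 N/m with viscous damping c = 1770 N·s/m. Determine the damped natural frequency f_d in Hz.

Parallel springs add: k_eq = 3950 + 4970 + 7910 = 16830 N/m.
ω_n = √(k_eq/m) = √(16830/267) = 7.939 rad/s.
Critical damping c_c = 2√(k_eq·m) = 2√(16830 × 267) = 4240 N·s/m, so ζ = c/c_c = 1770/4240 = 0.4175.
ω_d = ω_n√(1 − ζ²) = 7.939 × √(1 − 0.174) = 7.214 rad/s.
f_d = ω_d/(2π) = 1.148 Hz.

1.15 Hz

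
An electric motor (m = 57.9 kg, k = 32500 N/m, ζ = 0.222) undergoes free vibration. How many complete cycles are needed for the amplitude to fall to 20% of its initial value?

2 cycles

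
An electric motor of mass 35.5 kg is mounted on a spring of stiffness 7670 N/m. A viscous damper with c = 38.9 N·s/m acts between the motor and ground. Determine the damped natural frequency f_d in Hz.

2.34 Hz

ω_n = √(k/m) = √(7670/35.5) = 14.70 rad/s.
Critical damping c_c = 2√(k·m) = 2√(7670 × 35.5) = 1044 N·s/m, so ζ = c/c_c = 38.9/1044 = 0.03727.
ω_d = ω_n√(1 − ζ²) = 14.70 × √(1 − 0.00139) = 14.69 rad/s.
f_d = ω_d/(2π) = 2.338 Hz.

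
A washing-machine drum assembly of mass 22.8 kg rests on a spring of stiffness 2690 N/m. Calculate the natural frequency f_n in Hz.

1.73 Hz

ω_n = √(k/m) = √(2690/22.8) = √118.0 = 10.86 rad/s.
f_n = ω_n/(2π) = 10.86/6.283 = 1.729 Hz.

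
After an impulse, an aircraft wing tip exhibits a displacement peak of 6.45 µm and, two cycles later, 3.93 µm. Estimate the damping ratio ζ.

0.0394

Logarithmic decrement δ = (1/n)·ln(x₀/x_n) = (1/2)·ln(6.45/3.93) = (1/2)·ln(1.641) = 0.2477.
ζ = δ/√(4π² + δ²) = 0.2477/√(39.48 + 0.0614) = 0.2477/6.288 = 0.03940.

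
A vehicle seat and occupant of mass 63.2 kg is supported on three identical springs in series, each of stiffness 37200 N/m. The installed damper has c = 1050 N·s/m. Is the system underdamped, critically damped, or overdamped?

Series springs: 1/k_eq = 3/37200, so k_eq = 37200/3 = 12400 N/m.
c_c = 2√(k_eq·m) = 1771 N·s/m; ζ = c/c_c = 1050/1771 = 0.593.
Since ζ < 1 the system is underdamped.

underdamped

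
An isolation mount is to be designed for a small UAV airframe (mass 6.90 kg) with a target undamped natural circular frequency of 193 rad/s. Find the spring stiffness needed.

k = m·ω_n² = 6.90 × 193.0² = 6.90 × 37250 = 257000 N/m.

257000 N/m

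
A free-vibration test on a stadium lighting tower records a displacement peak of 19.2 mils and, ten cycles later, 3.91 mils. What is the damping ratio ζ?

Logarithmic decrement δ = (1/n)·ln(x₀/x_n) = (1/10)·ln(19.2/3.91) = (1/10)·ln(4.910) = 0.1591.
ζ = δ/√(4π² + δ²) = 0.1591/√(39.48 + 0.0253) = 0.1591/6.285 = 0.02532.

0.0253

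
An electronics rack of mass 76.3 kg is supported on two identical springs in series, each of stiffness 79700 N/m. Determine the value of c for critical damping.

Series springs: 1/k_eq = 2/79700, so k_eq = 79700/2 = 39850 N/m.
c_c = 2√(k_eq·m) = 2√(39850 × 76.3) = 2 × 1744 = 3487 N·s/m.

3490 N·s/m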